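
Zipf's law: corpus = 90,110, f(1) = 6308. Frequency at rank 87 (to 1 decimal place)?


Zipf's law: f(r) = f(1) / r
f(1) = 6308
f(87) = 6308 / 87
= 72.5 occurrences


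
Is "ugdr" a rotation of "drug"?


Word: "drug", Candidate: "ugdr"
Method: check if candidate is substring of word+word
"drugdrug" contains "ugdr"? Yes
Is rotation = Yes


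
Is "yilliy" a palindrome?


Word: "yilliy"
Reversed: "yilliy"
Forward == Backward? yilliy == yilliy
Palindrome = Yes


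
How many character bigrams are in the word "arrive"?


Word: "arrive" (length 6)
Number of 2-grams = length - 2 + 1 = 6 - 2 + 1
= 5


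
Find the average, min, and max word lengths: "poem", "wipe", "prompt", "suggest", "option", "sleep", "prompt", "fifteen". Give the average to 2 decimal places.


Lengths: "poem"=4, "wipe"=4, "prompt"=6, "suggest"=7, "option"=6, "sleep"=5, "prompt"=6, "fifteen"=7
Sum = 45, Count = 8
Average = 45/8 = 5.63
= avg=5.63, min=4, max=7


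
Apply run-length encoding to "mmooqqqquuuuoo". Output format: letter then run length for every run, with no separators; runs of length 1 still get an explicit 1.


String: "mmooqqqquuuuoo"
Scanning for consecutive runs:
  'm' x 2
  'o' x 2
  'q' x 4
  'u' x 4
  'o' x 2
RLE = "m2o2q4u4o2"


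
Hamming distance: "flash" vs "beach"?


Comparing character by character (same length = 5):
  Pos 0: 'f' vs 'b' !=
  Pos 1: 'l' vs 'e' !=
  Pos 2: 'a' vs 'a' =
  Pos 3: 's' vs 'c' !=
  Pos 4: 'h' vs 'h' =
Hamming distance = 3


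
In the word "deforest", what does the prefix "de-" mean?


Prefix: de-
Example: deforest = de- + forest
Meaning = remove / reverse


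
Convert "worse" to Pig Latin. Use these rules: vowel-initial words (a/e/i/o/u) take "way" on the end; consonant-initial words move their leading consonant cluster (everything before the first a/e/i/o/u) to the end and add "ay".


Word: "worse"
Starts with consonant(s) → move to end, add 'ay'
Consonant cluster: "w"
Pig Latin = "orseway"


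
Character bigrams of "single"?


Word: "single" (length 6)
Number of bigrams = 6 - 2 + 1 = 5
  Position 0: "si"
  Position 1: "in"
  Position 2: "ng"
  Position 3: "gl"
  Position 4: "le"
Bigrams = "si", "in", "ng", "gl", "le"


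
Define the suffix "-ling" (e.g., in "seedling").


Suffix: -ling
Example: seedling (seed + -ling)
Meaning = small / young


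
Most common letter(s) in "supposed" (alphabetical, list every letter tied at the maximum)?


Word: "supposed"
Letter counts:
  'd': 1
  'e': 1
  'o': 1
  'p': 2
  's': 2
  'u': 1
Maximum count = 2
Most frequent = 'p', 's' (2 times each)


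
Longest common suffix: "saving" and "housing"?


Word 1: "saving"
Word 2: "housing"
Comparing from end:
  Pos -1: 'g' == 'g'
  Pos -2: 'n' == 'n'
  Pos -3: 'i' == 'i'
  Pos -4: 'v' != 's' (stop)
LCS = "ing" (length 3)


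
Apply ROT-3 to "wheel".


Word: "wheel"
Shift: 3
Each letter → (letter + shift) mod 26:
  'w' (22) + 3 = 25 → 'z'
  'h' (7) + 3 = 10 → 'k'
  'e' (4) + 3 = 7 → 'h'
  'e' (4) + 3 = 7 → 'h'
  'l' (11) + 3 = 14 → 'o'
Result = "zkhho"


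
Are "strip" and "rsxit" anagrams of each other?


Word 1: "strip" → sorted: iprst
Word 2: "rsxit" → sorted: irstx
Same letters? iprst != irstx
Anagram = No


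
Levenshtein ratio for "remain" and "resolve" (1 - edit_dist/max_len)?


Word 1: "remain" (length 6)
Word 2: "resolve" (length 7)
One optimal edit sequence:
  1. keep 'r'
  2. keep 'e'
  3. insert 's'  (+1)
  4. substitute 'm' -> 'o'  (+1)
  5. substitute 'a' -> 'l'  (+1)
  6. substitute 'i' -> 'v'  (+1)
  7. substitute 'n' -> 'e'  (+1)
Edit distance = 5
Max length = max(6, 7) = 7
Similarity = 1 - 5/7
= 0.2857


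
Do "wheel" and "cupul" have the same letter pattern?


Pattern of "wheel": [0, 1, 2, 2, 3]
Pattern of "cupul": [0, 1, 2, 1, 3]
Patterns do not match
Same pattern = No


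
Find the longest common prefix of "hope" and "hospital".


Word 1: "hope"
Word 2: "hospital"
Comparing from start:
  Pos 0: 'h' == 'h'
  Pos 1: 'o' == 'o'
  Pos 2: 'p' != 's' (stop)
LCP = "ho" (length 2)


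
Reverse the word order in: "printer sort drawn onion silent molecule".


Original: "printer sort drawn onion silent molecule"
Words (1..n): printer | sort | drawn | onion | silent | molecule
Reversed (n..1): molecule | silent | onion | drawn | sort | printer
Result = "molecule silent onion drawn sort printer"


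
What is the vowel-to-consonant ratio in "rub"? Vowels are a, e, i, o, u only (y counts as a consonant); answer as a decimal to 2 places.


Word: "rub"
Vowels (a,e,i,o,u): 1
Consonants: 2
Ratio = 1/2
= 0.50


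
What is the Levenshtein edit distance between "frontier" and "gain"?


Word 1: "frontier" (length 8)
Word 2: "gain" (length 4)
One optimal edit sequence (insert/delete/substitute each cost 1):
  1. delete 'f'  (+1)
  2. delete 'r'  (+1)
  3. delete 'o'  (+1)
  4. substitute 'n' -> 'g'  (+1)
  5. substitute 't' -> 'a'  (+1)
  6. keep 'i'
  7. delete 'e'  (+1)
  8. substitute 'r' -> 'n'  (+1)
Total edit operations: 7
Edit distance = 7


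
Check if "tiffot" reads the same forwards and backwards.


Word: "tiffot"
Reversed: "toffit"
Forward == Backward? tiffot != toffit
Palindrome = No


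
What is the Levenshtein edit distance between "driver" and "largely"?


Word 1: "driver" (length 6)
Word 2: "largely" (length 7)
One optimal edit sequence (insert/delete/substitute each cost 1):
  1. insert 'l'  (+1)
  2. substitute 'd' -> 'a'  (+1)
  3. keep 'r'
  4. substitute 'i' -> 'g'  (+1)
  5. substitute 'v' -> 'e'  (+1)
  6. substitute 'e' -> 'l'  (+1)
  7. substitute 'r' -> 'y'  (+1)
Total edit operations: 6
Edit distance = 6


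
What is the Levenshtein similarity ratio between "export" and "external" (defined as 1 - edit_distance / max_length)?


Word 1: "export" (length 6)
Word 2: "external" (length 8)
One optimal edit sequence:
  1. keep 'e'
  2. keep 'x'
  3. substitute 'p' -> 't'  (+1)
  4. substitute 'o' -> 'e'  (+1)
  5. keep 'r'
  6. insert 'n'  (+1)
  7. insert 'a'  (+1)
  8. substitute 't' -> 'l'  (+1)
Edit distance = 5
Max length = max(6, 8) = 8
Similarity = 1 - 5/8
= 0.3750


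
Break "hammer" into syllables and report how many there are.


Word: "hammer"
Syllable breakdown: ham | mer
Counting: 2 parts
= 2 syllables


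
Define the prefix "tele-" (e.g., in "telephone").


Prefix: tele-
Example: telephone (tele- + phone)
Meaning = distant


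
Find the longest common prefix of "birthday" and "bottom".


Word 1: "birthday"
Word 2: "bottom"
Comparing from start:
  Pos 0: 'b' == 'b'
  Pos 1: 'i' != 'o' (stop)
LCP = "b" (length 1)


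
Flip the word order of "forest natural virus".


Original: "forest natural virus"
Words (1..n): forest | natural | virus
Reversed (n..1): virus | natural | forest
Result = "virus natural forest"


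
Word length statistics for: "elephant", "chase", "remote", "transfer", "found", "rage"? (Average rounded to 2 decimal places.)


Lengths: "elephant"=8, "chase"=5, "remote"=6, "transfer"=8, "found"=5, "rage"=4
Sum = 36, Count = 6
Average = 36/6 = 6.00
= avg=6.00, min=4, max=8


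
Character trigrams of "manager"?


Word: "manager" (length 7)
Number of trigrams = 7 - 3 + 1 = 5
  Position 0: "man"
  Position 1: "ana"
  Position 2: "nag"
  Position 3: "age"
  Position 4: "ger"
Trigrams = "man", "ana", "nag", "age", "ger"


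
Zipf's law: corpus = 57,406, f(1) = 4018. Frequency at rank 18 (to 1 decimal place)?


Zipf's law: f(r) = f(1) / r
f(1) = 4018
f(18) = 4018 / 18
= 223.2 occurrences


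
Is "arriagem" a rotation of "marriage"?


Word: "marriage", Candidate: "arriagem"
Method: check if candidate is substring of word+word
"marriagemarriage" contains "arriagem"? Yes
Is rotation = Yes


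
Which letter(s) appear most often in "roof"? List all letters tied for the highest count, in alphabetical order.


Word: "roof"
Letter counts:
  'f': 1
  'o': 2
  'r': 1
Maximum count = 2
Most frequent = 'o' (2 times each)


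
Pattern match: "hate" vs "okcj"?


Pattern of "hate": [0, 1, 2, 3]
Pattern of "okcj": [0, 1, 2, 3]
Patterns match
Same pattern = Yes


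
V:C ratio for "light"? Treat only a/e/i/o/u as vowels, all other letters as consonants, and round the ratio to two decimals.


Word: "light"
Vowels (a,e,i,o,u): 1
Consonants: 4
Ratio = 1/4
= 0.25


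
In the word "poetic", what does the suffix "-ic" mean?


Suffix: -ic
Example: poetic (poet + -ic)
Meaning = relating to


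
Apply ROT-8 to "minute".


Word: "minute"
Shift: 8
Each letter → (letter + shift) mod 26:
  'm' (12) + 8 = 20 → 'u'
  'i' (8) + 8 = 16 → 'q'
  'n' (13) + 8 = 21 → 'v'
  'u' (20) + 8 = 2 → 'c'
  't' (19) + 8 = 1 → 'b'
  'e' (4) + 8 = 12 → 'm'
Result = "uqvcbm"


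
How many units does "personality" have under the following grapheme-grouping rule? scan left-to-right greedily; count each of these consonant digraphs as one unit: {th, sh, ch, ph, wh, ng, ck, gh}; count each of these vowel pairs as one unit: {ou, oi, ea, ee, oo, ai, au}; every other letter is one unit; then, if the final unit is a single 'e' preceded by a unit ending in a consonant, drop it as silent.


Word: "personality" (11 letters)
Left-to-right scan:
  [1] 'p' (letter)
  [2] 'e' (letter)
  [3] 'r' (letter)
  [4] 's' (letter)
  [5] 'o' (letter)
  [6] 'n' (letter)
  [7] 'a' (letter)
  [8] 'l' (letter)
  [9] 'i' (letter)
  [10] 't' (letter)
  [11] 'y' (letter)
Units from scan: 11
Sound units = 11 units


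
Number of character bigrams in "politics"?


Word: "politics" (length 8)
Number of 2-grams = length - 2 + 1 = 8 - 2 + 1
= 7


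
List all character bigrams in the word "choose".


Word: "choose" (length 6)
Number of bigrams = 6 - 2 + 1 = 5
  Position 0: "ch"
  Position 1: "ho"
  Position 2: "oo"
  Position 3: "os"
  Position 4: "se"
Bigrams = "ch", "ho", "oo", "os", "se"


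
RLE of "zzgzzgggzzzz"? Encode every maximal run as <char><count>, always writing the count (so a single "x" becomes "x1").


String: "zzgzzgggzzzz"
Scanning for consecutive runs:
  'z' x 2
  'g' x 1
  'z' x 2
  'g' x 3
  'z' x 4
RLE = "z2g1z2g3z4"


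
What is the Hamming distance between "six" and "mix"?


Comparing character by character (same length = 3):
  Pos 0: 's' vs 'm' !=
  Pos 1: 'i' vs 'i' =
  Pos 2: 'x' vs 'x' =
Hamming distance = 1


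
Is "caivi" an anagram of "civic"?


Word 1: "civic" → sorted: cciiv
Word 2: "caivi" → sorted: aciiv
Same letters? cciiv != aciiv
Anagram = No


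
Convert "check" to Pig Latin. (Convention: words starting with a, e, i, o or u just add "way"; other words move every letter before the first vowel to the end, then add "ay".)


Word: "check"
Starts with consonant(s) → move to end, add 'ay'
Consonant cluster: "ch"
Pig Latin = "eckchay"


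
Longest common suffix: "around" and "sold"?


Word 1: "around"
Word 2: "sold"
Comparing from end:
  Pos -1: 'd' == 'd'
  Pos -2: 'n' != 'l' (stop)
LCS = "d" (length 1)


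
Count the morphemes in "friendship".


Word: "friendship"
Morphemes: friend + -ship
Each morpheme carries meaning
= 2 morphemes


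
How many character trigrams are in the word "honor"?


Word: "honor" (length 5)
Number of 3-grams = length - 3 + 1 = 5 - 3 + 1
= 3


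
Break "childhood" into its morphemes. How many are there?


Word: "childhood"
Morphemes: child / -hood
Each morpheme carries meaning
= 2 morphemes


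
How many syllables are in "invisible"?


Word: "invisible"
Syllable breakdown: in | vis | i | ble
Counting: 4 parts
= 4 syllables


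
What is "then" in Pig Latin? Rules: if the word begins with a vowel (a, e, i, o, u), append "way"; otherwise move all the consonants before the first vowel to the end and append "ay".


Word: "then"
Starts with consonant(s) → move to end, add 'ay'
Consonant cluster: "th"
Pig Latin = "enthay"


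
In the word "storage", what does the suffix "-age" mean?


Suffix: -age
Example: storage (store + -age, with a spelling change)
Meaning = result / collection


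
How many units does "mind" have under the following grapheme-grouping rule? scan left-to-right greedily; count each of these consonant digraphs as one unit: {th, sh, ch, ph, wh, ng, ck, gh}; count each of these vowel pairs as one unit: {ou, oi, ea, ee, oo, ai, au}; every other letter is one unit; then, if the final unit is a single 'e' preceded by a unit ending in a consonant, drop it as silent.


Word: "mind" (4 letters)
Left-to-right scan:
  1. 'm' (letter)
  2. 'i' (letter)
  3. 'n' (letter)
  4. 'd' (letter)
Units from scan: 4
Sound units = 4 units


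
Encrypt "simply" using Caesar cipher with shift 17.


Word: "simply"
Shift: 17
Each letter → (letter + shift) mod 26:
  's' (18) + 17 = 9 → 'j'
  'i' (8) + 17 = 25 → 'z'
  'm' (12) + 17 = 3 → 'd'
  'p' (15) + 17 = 6 → 'g'
  'l' (11) + 17 = 2 → 'c'
  'y' (24) + 17 = 15 → 'p'
Result = "jzdgcp"


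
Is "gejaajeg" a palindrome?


Word: "gejaajeg"
Reversed: "gejaajeg"
Forward == Backward? gejaajeg == gejaajeg
Palindrome = Yes


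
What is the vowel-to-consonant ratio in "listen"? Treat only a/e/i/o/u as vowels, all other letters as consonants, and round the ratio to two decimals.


Word: "listen"
Vowels (a,e,i,o,u): 2
Consonants: 4
Ratio = 2/4
= 0.50


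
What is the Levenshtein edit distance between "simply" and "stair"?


Word 1: "simply" (length 6)
Word 2: "stair" (length 5)
One optimal edit sequence (insert/delete/substitute each cost 1):
  1. keep 's'
  2. delete 'i'  (+1)
  3. substitute 'm' -> 't'  (+1)
  4. substitute 'p' -> 'a'  (+1)
  5. substitute 'l' -> 'i'  (+1)
  6. substitute 'y' -> 'r'  (+1)
Total edit operations: 5
Edit distance = 5


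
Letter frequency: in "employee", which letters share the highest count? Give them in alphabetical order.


Word: "employee"
Letter counts:
  'e': 3
  'l': 1
  'm': 1
  'o': 1
  'p': 1
  'y': 1
Maximum count = 3
Most frequent = 'e' (3 times each)


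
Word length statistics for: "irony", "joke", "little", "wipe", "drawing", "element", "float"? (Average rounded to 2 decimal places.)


Lengths: "irony"=5, "joke"=4, "little"=6, "wipe"=4, "drawing"=7, "element"=7, "float"=5
Sum = 38, Count = 7
Average = 38/7 = 5.43
= avg=5.43, min=4, max=7


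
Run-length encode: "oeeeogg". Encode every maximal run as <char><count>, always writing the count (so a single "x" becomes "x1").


String: "oeeeogg"
Scanning for consecutive runs:
  'o' x 1
  'e' x 3
  'o' x 1
  'g' x 2
RLE = "o1e3o1g2"


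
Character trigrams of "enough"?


Word: "enough" (length 6)
Number of trigrams = 6 - 3 + 1 = 4
  Position 0: "eno"
  Position 1: "nou"
  Position 2: "oug"
  Position 3: "ugh"
Trigrams = "eno", "nou", "oug", "ugh"


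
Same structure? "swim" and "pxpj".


Pattern of "swim": [0, 1, 2, 3]
Pattern of "pxpj": [0, 1, 0, 2]
Patterns do not match
Same pattern = No


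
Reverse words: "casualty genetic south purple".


Original: "casualty genetic south purple"
Words (1..n): casualty | genetic | south | purple
Reversed (n..1): purple | south | genetic | casualty
Result = "purple south genetic casualty"


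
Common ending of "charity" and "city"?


Word 1: "charity"
Word 2: "city"
Comparing from end:
  Pos -1: 'y' == 'y'
  Pos -2: 't' == 't'
  Pos -3: 'i' == 'i'
  Pos -4: 'r' != 'c' (stop)
LCS = "ity" (length 3)


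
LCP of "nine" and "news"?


Word 1: "nine"
Word 2: "news"
Comparing from start:
  Pos 0: 'n' == 'n'
  Pos 1: 'i' != 'e' (stop)
LCP = "n" (length 1)


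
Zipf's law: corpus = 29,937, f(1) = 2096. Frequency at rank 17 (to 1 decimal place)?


Zipf's law: f(r) = f(1) / r
f(1) = 2096
f(17) = 2096 / 17
= 123.3 occurrences


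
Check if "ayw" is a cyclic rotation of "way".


Word: "way", Candidate: "ayw"
Method: check if candidate is substring of word+word
"wayway" contains "ayw"? Yes
Is rotation = Yes


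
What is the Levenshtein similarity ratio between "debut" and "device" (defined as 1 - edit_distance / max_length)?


Word 1: "debut" (length 5)
Word 2: "device" (length 6)
One optimal edit sequence:
  1. keep 'd'
  2. keep 'e'
  3. insert 'v'  (+1)
  4. substitute 'b' -> 'i'  (+1)
  5. substitute 'u' -> 'c'  (+1)
  6. substitute 't' -> 'e'  (+1)
Edit distance = 4
Max length = max(5, 6) = 6
Similarity = 1 - 4/6
= 0.3333


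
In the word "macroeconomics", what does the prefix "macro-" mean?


Prefix: macro-
Example: macroeconomics = macro- + economics
Meaning = large


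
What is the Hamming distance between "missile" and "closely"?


Comparing character by character (same length = 7):
  Pos 0: 'm' vs 'c' !=
  Pos 1: 'i' vs 'l' !=
  Pos 2: 's' vs 'o' !=
  Pos 3: 's' vs 's' =
  Pos 4: 'i' vs 'e' !=
  Pos 5: 'l' vs 'l' =
  Pos 6: 'e' vs 'y' !=
Hamming distance = 5


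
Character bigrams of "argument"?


Word: "argument" (length 8)
Number of bigrams = 8 - 2 + 1 = 7
  Position 0: "ar"
  Position 1: "rg"
  Position 2: "gu"
  Position 3: "um"
  Position 4: "me"
  Position 5: "en"
  Position 6: "nt"
Bigrams = "ar", "rg", "gu", "um", "me", "en", "nt"


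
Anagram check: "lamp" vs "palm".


Word 1: "lamp" → sorted: almp
Word 2: "palm" → sorted: almp
Same letters? almp == almp
Anagram = Yes


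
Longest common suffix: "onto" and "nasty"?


Word 1: "onto"
Word 2: "nasty"
Comparing from end:
  Pos -1: 'o' != 'y' (stop)
LCS = "" (length 0)


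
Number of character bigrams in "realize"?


Word: "realize" (length 7)
Number of 2-grams = length - 2 + 1 = 7 - 2 + 1
= 6


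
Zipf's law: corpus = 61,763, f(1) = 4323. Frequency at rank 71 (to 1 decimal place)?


Zipf's law: f(r) = f(1) / r
f(1) = 4323
f(71) = 4323 / 71
= 60.9 occurrences


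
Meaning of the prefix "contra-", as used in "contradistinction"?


Prefix: contra-
As in: contradistinction -> contra- + distinction
Meaning = against


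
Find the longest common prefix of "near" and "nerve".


Word 1: "near"
Word 2: "nerve"
Comparing from start:
  Pos 0: 'n' == 'n'
  Pos 1: 'e' == 'e'
  Pos 2: 'a' != 'r' (stop)
LCP = "ne" (length 2)


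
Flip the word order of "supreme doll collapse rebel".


Original: "supreme doll collapse rebel"
Words (1..n): supreme | doll | collapse | rebel
Reversed (n..1): rebel | collapse | doll | supreme
Result = "rebel collapse doll supreme"


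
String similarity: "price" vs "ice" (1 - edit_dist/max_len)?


Word 1: "price" (length 5)
Word 2: "ice" (length 3)
One optimal edit sequence:
  1. delete 'p'  (+1)
  2. delete 'r'  (+1)
  3. keep 'i'
  4. keep 'c'
  5. keep 'e'
Edit distance = 2
Max length = max(5, 3) = 5
Similarity = 1 - 2/5
= 0.6000


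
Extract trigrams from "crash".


Word: "crash" (length 5)
Number of trigrams = 5 - 3 + 1 = 3
  Position 0: "cra"
  Position 1: "ras"
  Position 2: "ash"
Trigrams = "cra", "ras", "ash"


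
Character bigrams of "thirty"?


Word: "thirty" (length 6)
Number of bigrams = 6 - 2 + 1 = 5
  Position 0: "th"
  Position 1: "hi"
  Position 2: "ir"
  Position 3: "rt"
  Position 4: "ty"
Bigrams = "th", "hi", "ir", "rt", "ty"


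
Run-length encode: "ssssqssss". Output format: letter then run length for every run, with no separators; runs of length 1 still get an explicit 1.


String: "ssssqssss"
Scanning for consecutive runs:
  's' x 4
  'q' x 1
  's' x 4
RLE = "s4q1s4"


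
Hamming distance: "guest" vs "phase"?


Comparing character by character (same length = 5):
  Pos 0: 'g' vs 'p' !=
  Pos 1: 'u' vs 'h' !=
  Pos 2: 'e' vs 'a' !=
  Pos 3: 's' vs 's' =
  Pos 4: 't' vs 'e' !=
Hamming distance = 4


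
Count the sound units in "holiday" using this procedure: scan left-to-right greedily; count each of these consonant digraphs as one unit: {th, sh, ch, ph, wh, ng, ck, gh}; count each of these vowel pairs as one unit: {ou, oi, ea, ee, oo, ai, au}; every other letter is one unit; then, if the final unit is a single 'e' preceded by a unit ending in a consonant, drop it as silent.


Word: "holiday" (7 letters)
Left-to-right scan:
  [1] 'h' (letter)
  [2] 'o' (letter)
  [3] 'l' (letter)
  [4] 'i' (letter)
  [5] 'd' (letter)
  [6] 'a' (letter)
  [7] 'y' (letter)
Units from scan: 7
Sound units = 7 units


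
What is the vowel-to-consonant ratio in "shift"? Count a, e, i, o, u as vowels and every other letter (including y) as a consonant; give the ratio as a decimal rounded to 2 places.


Word: "shift"
Vowels (a,e,i,o,u): 1
Consonants: 4
Ratio = 1/4
= 0.25


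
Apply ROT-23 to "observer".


Word: "observer"
Shift: 23
Each letter → (letter + shift) mod 26:
  'o' (14) + 23 = 11 → 'l'
  'b' (1) + 23 = 24 → 'y'
  's' (18) + 23 = 15 → 'p'
  'e' (4) + 23 = 1 → 'b'
  'r' (17) + 23 = 14 → 'o'
  'v' (21) + 23 = 18 → 's'
  'e' (4) + 23 = 1 → 'b'
  'r' (17) + 23 = 14 → 'o'
Result = "lypbosbo"


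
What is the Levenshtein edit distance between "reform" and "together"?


Word 1: "reform" (length 6)
Word 2: "together" (length 8)
One optimal edit sequence (insert/delete/substitute each cost 1):
  1. insert 't'  (+1)
  2. insert 'o'  (+1)
  3. substitute 'r' -> 'g'  (+1)
  4. keep 'e'
  5. substitute 'f' -> 't'  (+1)
  6. substitute 'o' -> 'h'  (+1)
  7. substitute 'r' -> 'e'  (+1)
  8. substitute 'm' -> 'r'  (+1)
Total edit operations: 7
Edit distance = 7


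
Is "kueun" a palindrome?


Word: "kueun"
Reversed: "nueuk"
Forward == Backward? kueun != nueuk
Palindrome = No


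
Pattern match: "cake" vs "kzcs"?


Pattern of "cake": [0, 1, 2, 3]
Pattern of "kzcs": [0, 1, 2, 3]
Patterns match
Same pattern = Yes


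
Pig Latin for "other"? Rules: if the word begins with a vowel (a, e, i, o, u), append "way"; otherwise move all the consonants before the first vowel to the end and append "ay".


Word: "other"
Starts with vowel → add 'way'
Pig Latin = "otherway"


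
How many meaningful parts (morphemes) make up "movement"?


Word: "movement"
Morphemes: move + -ment
Each morpheme carries meaning
= 2 morphemes


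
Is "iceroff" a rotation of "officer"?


Word: "officer", Candidate: "iceroff"
Method: check if candidate is substring of word+word
"officerofficer" contains "iceroff"? Yes
Is rotation = Yes


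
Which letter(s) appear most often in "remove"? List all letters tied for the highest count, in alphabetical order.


Word: "remove"
Letter counts:
  'e': 2
  'm': 1
  'o': 1
  'r': 1
  'v': 1
Maximum count = 2
Most frequent = 'e' (2 times each)


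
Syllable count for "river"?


Word: "river"
Syllable breakdown: riv · er
Counting: 2 parts
= 2 syllables


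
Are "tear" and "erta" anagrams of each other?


Word 1: "tear" → sorted: aert
Word 2: "erta" → sorted: aert
Same letters? aert == aert
Anagram = Yes


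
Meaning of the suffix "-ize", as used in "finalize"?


Suffix: -ize
Example: finalize = final + -ize
Meaning = to make


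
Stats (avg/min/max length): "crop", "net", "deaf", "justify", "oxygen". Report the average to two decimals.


Lengths: "crop"=4, "net"=3, "deaf"=4, "justify"=7, "oxygen"=6
Sum = 24, Count = 5
Average = 24/5 = 4.80
= avg=4.80, min=3, max=7


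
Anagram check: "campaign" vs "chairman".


Word 1: "campaign" → sorted: aacgimnp
Word 2: "chairman" → sorted: aachimnr
Same letters? aacgimnp != aachimnr
Anagram = No


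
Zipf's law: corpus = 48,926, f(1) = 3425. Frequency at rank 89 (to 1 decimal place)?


Zipf's law: f(r) = f(1) / r
f(1) = 3425
f(89) = 3425 / 89
= 38.5 occurrences


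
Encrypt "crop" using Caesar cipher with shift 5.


Word: "crop"
Shift: 5
Each letter → (letter + shift) mod 26:
  'c' (2) + 5 = 7 → 'h'
  'r' (17) + 5 = 22 → 'w'
  'o' (14) + 5 = 19 → 't'
  'p' (15) + 5 = 20 → 'u'
Result = "hwtu"


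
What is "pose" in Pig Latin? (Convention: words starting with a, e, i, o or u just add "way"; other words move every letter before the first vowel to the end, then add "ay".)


Word: "pose"
Starts with consonant(s) → move to end, add 'ay'
Consonant cluster: "p"
Pig Latin = "osepay"


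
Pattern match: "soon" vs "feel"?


Pattern of "soon": [0, 1, 1, 2]
Pattern of "feel": [0, 1, 1, 2]
Patterns match
Same pattern = Yes


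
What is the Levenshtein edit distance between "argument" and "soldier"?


Word 1: "argument" (length 8)
Word 2: "soldier" (length 7)
One optimal edit sequence (insert/delete/substitute each cost 1):
  1. substitute 'a' -> 's'  (+1)
  2. substitute 'r' -> 'o'  (+1)
  3. substitute 'g' -> 'l'  (+1)
  4. substitute 'u' -> 'd'  (+1)
  5. substitute 'm' -> 'i'  (+1)
  6. keep 'e'
  7. delete 'n'  (+1)
  8. substitute 't' -> 'r'  (+1)
Total edit operations: 7
Edit distance = 7


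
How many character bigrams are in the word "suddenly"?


Word: "suddenly" (length 8)
Number of 2-grams = length - 2 + 1 = 8 - 2 + 1
= 7


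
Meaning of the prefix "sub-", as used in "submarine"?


Prefix: sub-
Example: submarine = sub- + marine
Meaning = under / below


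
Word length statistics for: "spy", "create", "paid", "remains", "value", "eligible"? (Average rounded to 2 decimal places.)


Lengths: "spy"=3, "create"=6, "paid"=4, "remains"=7, "value"=5, "eligible"=8
Sum = 33, Count = 6
Average = 33/6 = 5.50
= avg=5.50, min=3, max=8


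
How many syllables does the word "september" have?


Word: "september"
Syllable breakdown: sep-tem-ber
Counting: 3 parts
= 3 syllables


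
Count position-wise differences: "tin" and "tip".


Comparing character by character (same length = 3):
  Pos 0: 't' vs 't' =
  Pos 1: 'i' vs 'i' =
  Pos 2: 'n' vs 'p' !=
Hamming distance = 1


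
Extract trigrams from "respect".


Word: "respect" (length 7)
Number of trigrams = 7 - 3 + 1 = 5
  Position 0: "res"
  Position 1: "esp"
  Position 2: "spe"
  Position 3: "pec"
  Position 4: "ect"
Trigrams = "res", "esp", "spe", "pec", "ect"


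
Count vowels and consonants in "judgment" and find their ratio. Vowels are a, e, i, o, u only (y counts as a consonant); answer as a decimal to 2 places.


Word: "judgment"
Vowels (a,e,i,o,u): 2
Consonants: 6
Ratio = 2/6
= 0.33


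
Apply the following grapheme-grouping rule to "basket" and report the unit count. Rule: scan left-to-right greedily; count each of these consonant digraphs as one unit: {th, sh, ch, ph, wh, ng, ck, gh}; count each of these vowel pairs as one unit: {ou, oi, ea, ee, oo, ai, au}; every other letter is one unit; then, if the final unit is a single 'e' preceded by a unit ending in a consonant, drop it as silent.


Word: "basket" (6 letters)
Left-to-right scan:
  (1) 'b' (letter)
  (2) 'a' (letter)
  (3) 's' (letter)
  (4) 'k' (letter)
  (5) 'e' (letter)
  (6) 't' (letter)
Units from scan: 6
Sound units = 6 units


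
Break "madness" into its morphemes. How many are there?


Word: "madness"
Morphemes: mad | -ness
Each morpheme carries meaning
= 2 morphemes


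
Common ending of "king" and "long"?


Word 1: "king"
Word 2: "long"
Comparing from end:
  Pos -1: 'g' == 'g'
  Pos -2: 'n' == 'n'
  Pos -3: 'i' != 'o' (stop)
LCS = "ng" (length 2)


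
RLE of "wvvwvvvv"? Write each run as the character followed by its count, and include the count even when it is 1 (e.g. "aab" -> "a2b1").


String: "wvvwvvvv"
Scanning for consecutive runs:
  'w' x 1
  'v' x 2
  'w' x 1
  'v' x 4
RLE = "w1v2w1v4"


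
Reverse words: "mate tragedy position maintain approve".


Original: "mate tragedy position maintain approve"
Words (1..n): mate | tragedy | position | maintain | approve
Reversed (n..1): approve | maintain | position | tragedy | mate
Result = "approve maintain position tragedy mate"


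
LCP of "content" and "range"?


Word 1: "content"
Word 2: "range"
Comparing from start:
  Pos 0: 'c' != 'r' (stop)
LCP = "" (length 0)


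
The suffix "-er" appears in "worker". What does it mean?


Suffix: -er
As in: worker -> work + -er
Meaning = one who / more


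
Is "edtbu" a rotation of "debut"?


Word: "debut", Candidate: "edtbu"
Method: check if candidate is substring of word+word
"debutdebut" contains "edtbu"? No
Is rotation = No


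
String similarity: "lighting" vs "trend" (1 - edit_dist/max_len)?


Word 1: "lighting" (length 8)
Word 2: "trend" (length 5)
One optimal edit sequence:
  1. delete 'l'  (+1)
  2. delete 'i'  (+1)
  3. delete 'g'  (+1)
  4. substitute 'h' -> 't'  (+1)
  5. substitute 't' -> 'r'  (+1)
  6. substitute 'i' -> 'e'  (+1)
  7. keep 'n'
  8. substitute 'g' -> 'd'  (+1)
Edit distance = 7
Max length = max(8, 5) = 8
Similarity = 1 - 7/8
= 0.1250


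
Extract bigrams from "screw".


Word: "screw" (length 5)
Number of bigrams = 5 - 2 + 1 = 4
  Position 0: "sc"
  Position 1: "cr"
  Position 2: "re"
  Position 3: "ew"
Bigrams = "sc", "cr", "re", "ew"


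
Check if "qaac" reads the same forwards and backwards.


Word: "qaac"
Reversed: "caaq"
Forward == Backward? qaac != caaq
Palindrome = No


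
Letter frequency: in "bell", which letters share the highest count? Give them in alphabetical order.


Word: "bell"
Letter counts:
  'b': 1
  'e': 1
  'l': 2
Maximum count = 2
Most frequent = 'l' (2 times each)


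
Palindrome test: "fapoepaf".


Word: "fapoepaf"
Reversed: "fapeopaf"
Forward == Backward? fapoepaf != fapeopaf
Palindrome = No


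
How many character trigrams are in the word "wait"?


Word: "wait" (length 4)
Number of 3-grams = length - 3 + 1 = 4 - 3 + 1
= 2


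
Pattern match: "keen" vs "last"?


Pattern of "keen": [0, 1, 1, 2]
Pattern of "last": [0, 1, 2, 3]
Patterns do not match
Same pattern = No


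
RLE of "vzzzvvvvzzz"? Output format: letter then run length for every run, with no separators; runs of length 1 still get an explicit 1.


String: "vzzzvvvvzzz"
Scanning for consecutive runs:
  'v' x 1
  'z' x 3
  'v' x 4
  'z' x 3
RLE = "v1z3v4z3"


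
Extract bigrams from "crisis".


Word: "crisis" (length 6)
Number of bigrams = 6 - 2 + 1 = 5
  Position 0: "cr"
  Position 1: "ri"
  Position 2: "is"
  Position 3: "si"
  Position 4: "is"
Bigrams = "cr", "ri", "is", "si", "is"


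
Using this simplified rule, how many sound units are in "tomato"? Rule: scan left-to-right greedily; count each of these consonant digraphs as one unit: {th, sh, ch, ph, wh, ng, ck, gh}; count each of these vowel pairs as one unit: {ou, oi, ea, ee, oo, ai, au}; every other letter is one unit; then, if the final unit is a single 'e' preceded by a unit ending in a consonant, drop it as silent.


Word: "tomato" (6 letters)
Left-to-right scan:
  (1) 't' (letter)
  (2) 'o' (letter)
  (3) 'm' (letter)
  (4) 'a' (letter)
  (5) 't' (letter)
  (6) 'o' (letter)
Units from scan: 6
Sound units = 6 units


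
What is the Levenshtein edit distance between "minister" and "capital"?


Word 1: "minister" (length 8)
Word 2: "capital" (length 7)
One optimal edit sequence (insert/delete/substitute each cost 1):
  1. substitute 'm' -> 'c'  (+1)
  2. substitute 'i' -> 'a'  (+1)
  3. substitute 'n' -> 'p'  (+1)
  4. keep 'i'
  5. delete 's'  (+1)
  6. keep 't'
  7. substitute 'e' -> 'a'  (+1)
  8. substitute 'r' -> 'l'  (+1)
Total edit operations: 6
Edit distance = 6


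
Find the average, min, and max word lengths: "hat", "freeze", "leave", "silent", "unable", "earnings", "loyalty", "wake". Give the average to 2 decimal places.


Lengths: "hat"=3, "freeze"=6, "leave"=5, "silent"=6, "unable"=6, "earnings"=8, "loyalty"=7, "wake"=4
Sum = 45, Count = 8
Average = 45/8 = 5.63
= avg=5.63, min=3, max=8


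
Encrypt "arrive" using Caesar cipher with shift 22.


Word: "arrive"
Shift: 22
Each letter → (letter + shift) mod 26:
  'a' (0) + 22 = 22 → 'w'
  'r' (17) + 22 = 13 → 'n'
  'r' (17) + 22 = 13 → 'n'
  'i' (8) + 22 = 4 → 'e'
  'v' (21) + 22 = 17 → 'r'
  'e' (4) + 22 = 0 → 'a'
Result = "wnnera"


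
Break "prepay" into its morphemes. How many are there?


Word: "prepay"
Morphemes: pre- + pay
Each morpheme carries meaning
= 2 morphemes


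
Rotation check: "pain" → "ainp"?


Word: "pain", Candidate: "ainp"
Method: check if candidate is substring of word+word
"painpain" contains "ainp"? Yes
Is rotation = Yes


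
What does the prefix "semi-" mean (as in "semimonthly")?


Prefix: semi-
Example: semimonthly (semi- + monthly)
Meaning = half


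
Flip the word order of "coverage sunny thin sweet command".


Original: "coverage sunny thin sweet command"
Words (1..n): coverage | sunny | thin | sweet | command
Reversed (n..1): command | sweet | thin | sunny | coverage
Result = "command sweet thin sunny coverage"


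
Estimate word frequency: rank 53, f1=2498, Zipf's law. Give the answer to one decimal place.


Zipf's law: f(r) = f(1) / r
f(1) = 2498
f(53) = 2498 / 53
= 47.1 occurrences


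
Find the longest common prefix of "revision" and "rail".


Word 1: "revision"
Word 2: "rail"
Comparing from start:
  Pos 0: 'r' == 'r'
  Pos 1: 'e' != 'a' (stop)
LCP = "r" (length 1)


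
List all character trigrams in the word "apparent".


Word: "apparent" (length 8)
Number of trigrams = 8 - 3 + 1 = 6
  Position 0: "app"
  Position 1: "ppa"
  Position 2: "par"
  Position 3: "are"
  Position 4: "ren"
  Position 5: "ent"
Trigrams = "app", "ppa", "par", "are", "ren", "ent"


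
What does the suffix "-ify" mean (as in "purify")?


Suffix: -ify
Example: purify = pure + -ify, with a spelling change
Meaning = to make


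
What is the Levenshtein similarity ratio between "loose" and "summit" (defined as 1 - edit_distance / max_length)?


Word 1: "loose" (length 5)
Word 2: "summit" (length 6)
One optimal edit sequence:
  1. insert 's'  (+1)
  2. substitute 'l' -> 'u'  (+1)
  3. substitute 'o' -> 'm'  (+1)
  4. substitute 'o' -> 'm'  (+1)
  5. substitute 's' -> 'i'  (+1)
  6. substitute 'e' -> 't'  (+1)
Edit distance = 6
Max length = max(5, 6) = 6
Similarity = 1 - 6/6
= 0.0000


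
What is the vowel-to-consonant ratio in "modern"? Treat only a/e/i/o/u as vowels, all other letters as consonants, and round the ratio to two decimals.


Word: "modern"
Vowels (a,e,i,o,u): 2
Consonants: 4
Ratio = 2/4
= 0.50


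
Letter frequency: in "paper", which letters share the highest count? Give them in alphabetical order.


Word: "paper"
Letter counts:
  'a': 1
  'e': 1
  'p': 2
  'r': 1
Maximum count = 2
Most frequent = 'p' (2 times each)


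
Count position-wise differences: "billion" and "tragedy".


Comparing character by character (same length = 7):
  Pos 0: 'b' vs 't' !=
  Pos 1: 'i' vs 'r' !=
  Pos 2: 'l' vs 'a' !=
  Pos 3: 'l' vs 'g' !=
  Pos 4: 'i' vs 'e' !=
  Pos 5: 'o' vs 'd' !=
  Pos 6: 'n' vs 'y' !=
Hamming distance = 7


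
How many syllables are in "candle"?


Word: "candle"
Syllable breakdown: can · dle
Counting: 2 parts
= 2 syllables


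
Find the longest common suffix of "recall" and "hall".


Word 1: "recall"
Word 2: "hall"
Comparing from end:
  Pos -1: 'l' == 'l'
  Pos -2: 'l' == 'l'
  Pos -3: 'a' == 'a'
  Pos -4: 'c' != 'h' (stop)
LCS = "all" (length 3)


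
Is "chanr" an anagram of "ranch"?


Word 1: "ranch" → sorted: achnr
Word 2: "chanr" → sorted: achnr
Same letters? achnr == achnr
Anagram = Yes


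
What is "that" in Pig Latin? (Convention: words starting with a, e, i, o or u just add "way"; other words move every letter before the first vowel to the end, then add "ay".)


Word: "that"
Starts with consonant(s) → move to end, add 'ay'
Consonant cluster: "th"
Pig Latin = "atthay"


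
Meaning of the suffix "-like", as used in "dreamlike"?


Suffix: -like
Example: dreamlike = dream + -like
Meaning = resembling


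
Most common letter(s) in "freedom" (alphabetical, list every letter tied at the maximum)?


Word: "freedom"
Letter counts:
  'd': 1
  'e': 2
  'f': 1
  'm': 1
  'o': 1
  'r': 1
Maximum count = 2
Most frequent = 'e' (2 times each)


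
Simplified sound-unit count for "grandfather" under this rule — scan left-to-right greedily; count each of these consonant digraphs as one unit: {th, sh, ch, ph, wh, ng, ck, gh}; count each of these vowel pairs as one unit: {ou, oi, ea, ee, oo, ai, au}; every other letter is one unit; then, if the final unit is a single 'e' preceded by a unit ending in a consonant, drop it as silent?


Word: "grandfather" (11 letters)
Left-to-right scan:
  (1) 'g' (letter)
  (2) 'r' (letter)
  (3) 'a' (letter)
  (4) 'n' (letter)
  (5) 'd' (letter)
  (6) 'f' (letter)
  (7) 'a' (letter)
  (8) 'th' (digraph)
  (9) 'e' (letter)
  (10) 'r' (letter)
Units from scan: 10
Sound units = 10 units


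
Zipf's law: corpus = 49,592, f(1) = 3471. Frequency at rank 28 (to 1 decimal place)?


Zipf's law: f(r) = f(1) / r
f(1) = 3471
f(28) = 3471 / 28
= 124.0 occurrences


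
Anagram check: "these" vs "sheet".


Word 1: "these" → sorted: eehst
Word 2: "sheet" → sorted: eehst
Same letters? eehst == eehst
Anagram = Yes


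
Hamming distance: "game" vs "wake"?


Comparing character by character (same length = 4):
  Pos 0: 'g' vs 'w' !=
  Pos 1: 'a' vs 'a' =
  Pos 2: 'm' vs 'k' !=
  Pos 3: 'e' vs 'e' =
Hamming distance = 2


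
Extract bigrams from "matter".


Word: "matter" (length 6)
Number of bigrams = 6 - 2 + 1 = 5
  Position 0: "ma"
  Position 1: "at"
  Position 2: "tt"
  Position 3: "te"
  Position 4: "er"
Bigrams = "ma", "at", "tt", "te", "er"


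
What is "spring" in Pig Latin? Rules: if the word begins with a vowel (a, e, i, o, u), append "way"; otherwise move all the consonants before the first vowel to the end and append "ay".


Word: "spring"
Starts with consonant(s) → move to end, add 'ay'
Consonant cluster: "spr"
Pig Latin = "ingspray"


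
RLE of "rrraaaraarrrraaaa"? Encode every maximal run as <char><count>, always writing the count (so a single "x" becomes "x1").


String: "rrraaaraarrrraaaa"
Scanning for consecutive runs:
  'r' x 3
  'a' x 3
  'r' x 1
  'a' x 2
  'r' x 4
  'a' x 4
RLE = "r3a3r1a2r4a4"


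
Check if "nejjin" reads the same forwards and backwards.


Word: "nejjin"
Reversed: "nijjen"
Forward == Backward? nejjin != nijjen
Palindrome = No


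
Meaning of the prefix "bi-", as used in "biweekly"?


Prefix: bi-
Example: biweekly (bi- + weekly)
Meaning = two


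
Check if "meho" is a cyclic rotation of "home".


Word: "home", Candidate: "meho"
Method: check if candidate is substring of word+word
"homehome" contains "meho"? Yes
Is rotation = Yes


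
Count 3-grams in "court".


Word: "court" (length 5)
Number of 3-grams = length - 3 + 1 = 5 - 3 + 1
= 3


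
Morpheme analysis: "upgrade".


Word: "upgrade"
Morphemes: up- | grade
Each morpheme carries meaning
= 2 morphemes


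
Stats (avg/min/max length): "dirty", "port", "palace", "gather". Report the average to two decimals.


Lengths: "dirty"=5, "port"=4, "palace"=6, "gather"=6
Sum = 21, Count = 4
Average = 21/4 = 5.25
= avg=5.25, min=4, max=6


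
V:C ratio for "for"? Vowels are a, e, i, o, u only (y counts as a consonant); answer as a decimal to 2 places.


Word: "for"
Vowels (a,e,i,o,u): 1
Consonants: 2
Ratio = 1/2
= 0.50


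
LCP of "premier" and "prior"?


Word 1: "premier"
Word 2: "prior"
Comparing from start:
  Pos 0: 'p' == 'p'
  Pos 1: 'r' == 'r'
  Pos 2: 'e' != 'i' (stop)
LCP = "pr" (length 2)


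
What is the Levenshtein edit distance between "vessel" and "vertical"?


Word 1: "vessel" (length 6)
Word 2: "vertical" (length 8)
One optimal edit sequence (insert/delete/substitute each cost 1):
  1. keep 'v'
  2. keep 'e'
  3. insert 'r'  (+1)
  4. insert 't'  (+1)
  5. substitute 's' -> 'i'  (+1)
  6. substitute 's' -> 'c'  (+1)
  7. substitute 'e' -> 'a'  (+1)
  8. keep 'l'
Total edit operations: 5
Edit distance = 5


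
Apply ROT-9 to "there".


Word: "there"
Shift: 9
Each letter → (letter + shift) mod 26:
  't' (19) + 9 = 2 → 'c'
  'h' (7) + 9 = 16 → 'q'
  'e' (4) + 9 = 13 → 'n'
  'r' (17) + 9 = 0 → 'a'
  'e' (4) + 9 = 13 → 'n'
Result = "cqnan"


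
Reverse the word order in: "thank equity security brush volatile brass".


Original: "thank equity security brush volatile brass"
Words (1..n): thank | equity | security | brush | volatile | brass
Reversed (n..1): brass | volatile | brush | security | equity | thank
Result = "brass volatile brush security equity thank"
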